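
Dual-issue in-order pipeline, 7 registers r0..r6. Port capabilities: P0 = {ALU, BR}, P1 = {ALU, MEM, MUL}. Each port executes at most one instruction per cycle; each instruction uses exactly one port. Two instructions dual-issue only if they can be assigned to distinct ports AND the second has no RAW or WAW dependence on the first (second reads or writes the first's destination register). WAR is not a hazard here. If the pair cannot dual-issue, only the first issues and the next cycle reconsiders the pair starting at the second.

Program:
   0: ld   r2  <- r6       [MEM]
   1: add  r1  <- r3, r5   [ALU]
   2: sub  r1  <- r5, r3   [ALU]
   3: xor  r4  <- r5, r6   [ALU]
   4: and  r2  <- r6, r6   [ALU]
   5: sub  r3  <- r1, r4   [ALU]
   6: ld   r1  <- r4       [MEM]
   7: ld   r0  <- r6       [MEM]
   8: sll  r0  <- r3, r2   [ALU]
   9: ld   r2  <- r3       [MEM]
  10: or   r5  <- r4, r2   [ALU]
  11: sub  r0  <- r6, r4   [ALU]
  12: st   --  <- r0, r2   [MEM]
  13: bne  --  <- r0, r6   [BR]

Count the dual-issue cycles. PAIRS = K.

PAIRS = 6

c0: i0+i1 ld.MEM+add.ALU  dual
c1: i2+i3 sub.ALU+xor.ALU  dual
c2: i4+i5 and.ALU+sub.ALU  dual
c3: i6 ld.MEM  no-port MEM/MEM
c4: i7 ld.MEM  WAW r0
c5: i8+i9 sll.ALU+ld.MEM  dual
c6: i10+i11 or.ALU+sub.ALU  dual
c7: i12+i13 st.MEM+bne.BR  dual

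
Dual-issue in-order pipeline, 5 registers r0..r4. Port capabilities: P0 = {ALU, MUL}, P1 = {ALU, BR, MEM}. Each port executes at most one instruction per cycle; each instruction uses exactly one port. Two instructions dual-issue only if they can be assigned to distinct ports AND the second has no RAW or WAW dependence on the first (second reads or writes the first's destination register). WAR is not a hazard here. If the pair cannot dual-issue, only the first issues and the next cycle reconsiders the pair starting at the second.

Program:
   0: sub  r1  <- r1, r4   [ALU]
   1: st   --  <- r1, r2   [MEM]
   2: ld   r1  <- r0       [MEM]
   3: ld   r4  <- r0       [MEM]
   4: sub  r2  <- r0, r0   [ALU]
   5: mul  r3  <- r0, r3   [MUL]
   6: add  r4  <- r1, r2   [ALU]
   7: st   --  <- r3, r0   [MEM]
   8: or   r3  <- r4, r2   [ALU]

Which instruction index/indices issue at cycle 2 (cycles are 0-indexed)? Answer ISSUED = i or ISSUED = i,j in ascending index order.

[0] i0  sub  -- RAW r1
[1] i1  st  -- no-port MEM/MEM
[2] i2  ld  -- no-port MEM/MEM
[3] i3&i4  ld sub  -- pair
[4] i5&i6  mul add  -- pair
[5] i7&i8  st or  -- pair

ISSUED = 2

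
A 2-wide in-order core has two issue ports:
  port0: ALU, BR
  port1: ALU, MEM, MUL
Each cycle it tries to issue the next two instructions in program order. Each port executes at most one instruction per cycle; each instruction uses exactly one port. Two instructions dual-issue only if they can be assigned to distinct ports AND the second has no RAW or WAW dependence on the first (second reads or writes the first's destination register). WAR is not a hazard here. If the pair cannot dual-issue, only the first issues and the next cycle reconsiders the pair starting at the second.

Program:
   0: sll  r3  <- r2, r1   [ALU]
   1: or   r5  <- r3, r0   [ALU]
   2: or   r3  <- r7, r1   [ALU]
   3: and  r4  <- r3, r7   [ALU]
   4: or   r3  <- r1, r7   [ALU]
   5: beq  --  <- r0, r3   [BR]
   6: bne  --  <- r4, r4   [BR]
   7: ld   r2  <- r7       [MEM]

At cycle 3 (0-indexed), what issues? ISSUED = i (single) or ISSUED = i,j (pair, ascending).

0. sll.ALU @i0  | RAW r3
1. or.ALU;or.ALU @i1,i2  | pair
2. and.ALU;or.ALU @i3,i4  | pair
3. beq.BR @i5  | no-port BR/BR
4. bne.BR;ld.MEM @i6,i7  | pair

ISSUED = 5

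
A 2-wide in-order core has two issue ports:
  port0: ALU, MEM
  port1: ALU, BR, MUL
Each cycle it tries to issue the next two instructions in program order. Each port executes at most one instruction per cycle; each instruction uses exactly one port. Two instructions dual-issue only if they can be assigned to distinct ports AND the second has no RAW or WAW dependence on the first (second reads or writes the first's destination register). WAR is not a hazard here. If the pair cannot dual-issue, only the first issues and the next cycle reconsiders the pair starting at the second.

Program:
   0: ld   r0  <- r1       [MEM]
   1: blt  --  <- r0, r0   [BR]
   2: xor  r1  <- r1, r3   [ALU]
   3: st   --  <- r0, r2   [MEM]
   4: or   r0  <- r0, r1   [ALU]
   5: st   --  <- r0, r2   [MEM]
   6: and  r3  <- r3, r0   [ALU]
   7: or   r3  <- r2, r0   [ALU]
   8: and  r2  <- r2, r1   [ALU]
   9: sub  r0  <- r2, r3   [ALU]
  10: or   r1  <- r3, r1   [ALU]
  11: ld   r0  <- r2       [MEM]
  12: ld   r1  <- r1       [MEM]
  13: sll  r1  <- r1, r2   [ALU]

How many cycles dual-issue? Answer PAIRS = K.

  cy0 -> i0 (ld.MEM) RAW r0
  cy1 -> i1,i2 (blt.BR+xor.ALU) 2-wide
  cy2 -> i3,i4 (st.MEM+or.ALU) 2-wide
  cy3 -> i5,i6 (st.MEM+and.ALU) 2-wide
  cy4 -> i7,i8 (or.ALU+and.ALU) 2-wide
  cy5 -> i9,i10 (sub.ALU+or.ALU) 2-wide
  cy6 -> i11 (ld.MEM) no-port MEM/MEM
  cy7 -> i12 (ld.MEM) RAW+WAW r1
  cy8 -> i13 (sll.ALU) tail

PAIRS = 5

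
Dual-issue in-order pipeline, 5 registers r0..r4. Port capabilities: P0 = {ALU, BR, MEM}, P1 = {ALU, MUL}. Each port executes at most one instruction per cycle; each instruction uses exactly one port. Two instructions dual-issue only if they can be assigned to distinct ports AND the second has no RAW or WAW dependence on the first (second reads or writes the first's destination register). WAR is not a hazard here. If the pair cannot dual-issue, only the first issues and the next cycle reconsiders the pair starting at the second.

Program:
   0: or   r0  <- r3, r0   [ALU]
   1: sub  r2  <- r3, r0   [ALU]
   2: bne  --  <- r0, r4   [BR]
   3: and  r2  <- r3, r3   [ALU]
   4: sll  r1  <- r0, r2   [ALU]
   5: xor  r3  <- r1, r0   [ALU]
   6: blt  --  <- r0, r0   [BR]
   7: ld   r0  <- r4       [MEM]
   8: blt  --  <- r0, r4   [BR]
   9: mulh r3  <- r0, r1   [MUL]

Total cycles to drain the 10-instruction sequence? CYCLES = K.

CYCLES = 7

t=0 i0:or.ALU ; RAW r0
t=1 i1/i2:sub.ALU/bne.BR ; 2-wide
t=2 i3:and.ALU ; RAW r2
t=3 i4:sll.ALU ; RAW r1
t=4 i5/i6:xor.ALU/blt.BR ; 2-wide
t=5 i7:ld.MEM ; no-port MEM/BR
t=6 i8/i9:blt.BR/mulh.MUL ; 2-wide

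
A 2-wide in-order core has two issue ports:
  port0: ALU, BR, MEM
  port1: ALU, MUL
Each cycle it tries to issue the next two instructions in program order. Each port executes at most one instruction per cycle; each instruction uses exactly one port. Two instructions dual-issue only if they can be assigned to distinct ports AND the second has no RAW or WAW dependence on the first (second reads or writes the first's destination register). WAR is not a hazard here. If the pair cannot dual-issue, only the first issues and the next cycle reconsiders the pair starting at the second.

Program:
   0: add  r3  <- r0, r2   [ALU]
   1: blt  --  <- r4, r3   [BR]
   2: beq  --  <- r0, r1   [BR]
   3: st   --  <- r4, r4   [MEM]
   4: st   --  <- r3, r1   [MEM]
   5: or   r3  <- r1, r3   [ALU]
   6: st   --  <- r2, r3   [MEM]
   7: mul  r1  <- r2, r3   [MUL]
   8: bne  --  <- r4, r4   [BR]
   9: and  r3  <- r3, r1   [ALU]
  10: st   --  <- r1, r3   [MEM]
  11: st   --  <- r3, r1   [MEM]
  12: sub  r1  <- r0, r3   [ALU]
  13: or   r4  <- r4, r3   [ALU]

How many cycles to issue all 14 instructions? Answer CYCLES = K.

[0] i0  add.ALU  -- RAW r3
[1] i1  blt.BR  -- no-port BR/BR
[2] i2  beq.BR  -- no-port BR/MEM
[3] i3  st.MEM  -- no-port MEM/MEM
[4] i4&i5  st.MEM or.ALU  -- 2-wide
[5] i6&i7  st.MEM mul.MUL  -- 2-wide
[6] i8&i9  bne.BR and.ALU  -- 2-wide
[7] i10  st.MEM  -- no-port MEM/MEM
[8] i11&i12  st.MEM sub.ALU  -- 2-wide
[9] i13  or.ALU  -- tail

CYCLES = 10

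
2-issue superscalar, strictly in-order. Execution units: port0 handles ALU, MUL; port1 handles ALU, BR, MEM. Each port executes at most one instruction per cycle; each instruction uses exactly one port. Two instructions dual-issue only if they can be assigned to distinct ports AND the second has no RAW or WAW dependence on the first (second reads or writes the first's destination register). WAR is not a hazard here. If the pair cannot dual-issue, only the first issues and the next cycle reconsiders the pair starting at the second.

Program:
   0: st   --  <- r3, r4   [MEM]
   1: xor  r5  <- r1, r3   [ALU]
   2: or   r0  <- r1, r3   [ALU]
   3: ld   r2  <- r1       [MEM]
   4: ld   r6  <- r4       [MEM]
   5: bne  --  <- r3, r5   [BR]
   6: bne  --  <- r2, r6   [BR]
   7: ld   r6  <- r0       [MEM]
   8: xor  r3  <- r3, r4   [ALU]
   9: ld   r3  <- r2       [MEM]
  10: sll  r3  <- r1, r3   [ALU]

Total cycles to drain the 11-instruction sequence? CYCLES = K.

c0: i0/i1 st.MEM;xor.ALU  dual
c1: i2/i3 or.ALU;ld.MEM  dual
c2: i4 ld.MEM  no-port MEM/BR
c3: i5 bne.BR  no-port BR/BR
c4: i6 bne.BR  no-port BR/MEM
c5: i7/i8 ld.MEM;xor.ALU  dual
c6: i9 ld.MEM  RAW+WAW r3
c7: i10 sll.ALU  tail

CYCLES = 8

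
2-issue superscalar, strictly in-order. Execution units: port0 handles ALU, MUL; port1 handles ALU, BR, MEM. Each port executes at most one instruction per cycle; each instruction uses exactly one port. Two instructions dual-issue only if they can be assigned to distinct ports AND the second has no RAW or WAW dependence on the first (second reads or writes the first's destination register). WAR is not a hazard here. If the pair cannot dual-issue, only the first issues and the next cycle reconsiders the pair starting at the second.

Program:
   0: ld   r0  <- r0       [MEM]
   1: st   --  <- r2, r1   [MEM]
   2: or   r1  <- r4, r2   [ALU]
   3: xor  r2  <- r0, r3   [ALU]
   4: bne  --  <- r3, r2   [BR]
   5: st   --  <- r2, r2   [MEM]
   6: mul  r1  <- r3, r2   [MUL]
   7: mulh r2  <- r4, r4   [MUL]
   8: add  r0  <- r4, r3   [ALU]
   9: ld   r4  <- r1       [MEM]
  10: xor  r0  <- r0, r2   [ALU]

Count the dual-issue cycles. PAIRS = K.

[0] i0  ld.MEM  -- no-port MEM/MEM
[1] i1+i2  st.MEM/or.ALU  -- 2-wide
[2] i3  xor.ALU  -- RAW r2
[3] i4  bne.BR  -- no-port BR/MEM
[4] i5+i6  st.MEM/mul.MUL  -- 2-wide
[5] i7+i8  mulh.MUL/add.ALU  -- 2-wide
[6] i9+i10  ld.MEM/xor.ALU  -- 2-wide

PAIRS = 4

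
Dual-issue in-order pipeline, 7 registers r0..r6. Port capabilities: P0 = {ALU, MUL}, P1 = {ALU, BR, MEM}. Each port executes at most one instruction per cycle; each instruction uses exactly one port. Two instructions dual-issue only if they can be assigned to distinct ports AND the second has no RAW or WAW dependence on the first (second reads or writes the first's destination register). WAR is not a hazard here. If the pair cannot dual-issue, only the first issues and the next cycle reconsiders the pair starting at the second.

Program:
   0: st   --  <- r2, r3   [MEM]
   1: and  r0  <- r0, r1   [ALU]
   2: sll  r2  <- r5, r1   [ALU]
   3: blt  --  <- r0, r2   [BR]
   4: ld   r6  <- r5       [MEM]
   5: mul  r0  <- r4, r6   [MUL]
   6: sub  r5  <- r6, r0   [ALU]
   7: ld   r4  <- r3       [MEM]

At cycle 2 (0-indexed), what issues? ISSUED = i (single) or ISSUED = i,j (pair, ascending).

ISSUED = 3

  cy0 -> i0,i1 (st.MEM;and.ALU) dual
  cy1 -> i2 (sll.ALU) RAW r2
  cy2 -> i3 (blt.BR) no-port BR/MEM
  cy3 -> i4 (ld.MEM) RAW r6
  cy4 -> i5 (mul.MUL) RAW r0
  cy5 -> i6,i7 (sub.ALU;ld.MEM) dual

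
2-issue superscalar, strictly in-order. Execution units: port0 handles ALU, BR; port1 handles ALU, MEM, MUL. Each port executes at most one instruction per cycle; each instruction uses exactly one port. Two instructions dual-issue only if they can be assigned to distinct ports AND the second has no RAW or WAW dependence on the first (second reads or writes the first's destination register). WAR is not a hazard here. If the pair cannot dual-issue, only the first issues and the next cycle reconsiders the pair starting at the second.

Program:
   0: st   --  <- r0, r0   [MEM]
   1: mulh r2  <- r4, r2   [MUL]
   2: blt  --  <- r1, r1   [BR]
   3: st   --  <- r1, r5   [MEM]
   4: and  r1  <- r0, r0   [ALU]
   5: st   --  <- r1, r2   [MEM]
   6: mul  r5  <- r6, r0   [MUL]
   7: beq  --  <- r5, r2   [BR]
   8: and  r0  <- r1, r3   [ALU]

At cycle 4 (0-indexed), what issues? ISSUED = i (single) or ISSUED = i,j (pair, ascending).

ISSUED = 6

t=0 i0:st.MEM ; no-port MEM/MUL
t=1 i1,i2:mulh.MUL;blt.BR ; dual
t=2 i3,i4:st.MEM;and.ALU ; dual
t=3 i5:st.MEM ; no-port MEM/MUL
t=4 i6:mul.MUL ; RAW r5
t=5 i7,i8:beq.BR;and.ALU ; dual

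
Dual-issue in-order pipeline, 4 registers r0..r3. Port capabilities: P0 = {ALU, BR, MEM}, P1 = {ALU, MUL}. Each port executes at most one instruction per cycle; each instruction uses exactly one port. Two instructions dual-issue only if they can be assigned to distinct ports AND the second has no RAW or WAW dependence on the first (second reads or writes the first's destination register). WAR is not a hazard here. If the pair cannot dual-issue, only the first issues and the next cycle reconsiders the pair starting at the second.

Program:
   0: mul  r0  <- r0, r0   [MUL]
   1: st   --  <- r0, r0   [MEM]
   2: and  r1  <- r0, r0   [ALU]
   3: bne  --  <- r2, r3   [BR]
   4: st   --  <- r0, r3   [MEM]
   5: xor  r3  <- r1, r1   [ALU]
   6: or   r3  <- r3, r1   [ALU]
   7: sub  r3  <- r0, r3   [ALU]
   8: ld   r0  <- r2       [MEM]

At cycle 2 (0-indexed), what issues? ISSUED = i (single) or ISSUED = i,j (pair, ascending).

ISSUED = 3

c0: i0 mul  RAW r0
c1: i1&i2 st+and  dual
c2: i3 bne  no-port BR/MEM
c3: i4&i5 st+xor  dual
c4: i6 or  RAW+WAW r3
c5: i7&i8 sub+ld  dual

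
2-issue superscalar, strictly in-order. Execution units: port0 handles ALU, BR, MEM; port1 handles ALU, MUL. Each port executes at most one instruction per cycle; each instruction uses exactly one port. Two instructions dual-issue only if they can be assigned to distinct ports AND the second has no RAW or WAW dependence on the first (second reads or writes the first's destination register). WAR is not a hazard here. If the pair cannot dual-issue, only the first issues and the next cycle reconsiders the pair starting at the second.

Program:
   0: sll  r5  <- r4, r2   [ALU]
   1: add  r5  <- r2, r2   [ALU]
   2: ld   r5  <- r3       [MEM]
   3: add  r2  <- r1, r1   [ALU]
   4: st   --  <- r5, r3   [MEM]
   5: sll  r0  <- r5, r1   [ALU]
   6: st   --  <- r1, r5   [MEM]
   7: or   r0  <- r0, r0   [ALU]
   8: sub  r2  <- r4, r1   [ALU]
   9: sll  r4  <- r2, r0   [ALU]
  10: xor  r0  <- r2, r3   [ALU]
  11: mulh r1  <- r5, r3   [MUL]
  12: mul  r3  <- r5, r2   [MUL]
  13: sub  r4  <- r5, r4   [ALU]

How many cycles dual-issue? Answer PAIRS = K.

#0 head=0: sll i0 WAW r5
#1 head=1: add i1 WAW r5
#2 head=2: ld+add i2/i3 pair
#3 head=4: st+sll i4/i5 pair
#4 head=6: st+or i6/i7 pair
#5 head=8: sub i8 RAW r2
#6 head=9: sll+xor i9/i10 pair
#7 head=11: mulh i11 no-port MUL/MUL
#8 head=12: mul+sub i12/i13 pair

PAIRS = 5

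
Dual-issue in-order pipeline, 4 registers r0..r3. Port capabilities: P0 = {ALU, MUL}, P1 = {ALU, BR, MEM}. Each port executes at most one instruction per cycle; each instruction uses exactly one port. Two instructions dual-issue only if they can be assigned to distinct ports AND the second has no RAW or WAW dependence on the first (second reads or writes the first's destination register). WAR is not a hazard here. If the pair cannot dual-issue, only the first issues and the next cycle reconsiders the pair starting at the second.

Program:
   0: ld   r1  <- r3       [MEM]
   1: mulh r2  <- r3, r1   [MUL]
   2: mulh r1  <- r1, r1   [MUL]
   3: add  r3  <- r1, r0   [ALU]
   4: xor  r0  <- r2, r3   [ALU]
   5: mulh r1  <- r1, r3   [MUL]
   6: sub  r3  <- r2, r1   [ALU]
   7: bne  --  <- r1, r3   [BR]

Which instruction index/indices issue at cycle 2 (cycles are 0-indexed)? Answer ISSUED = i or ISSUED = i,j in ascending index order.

[0] i0  ld  -- RAW r1
[1] i1  mulh  -- no-port MUL/MUL
[2] i2  mulh  -- RAW r1
[3] i3  add  -- RAW r3
[4] i4+i5  xor+mulh  -- pair
[5] i6  sub  -- RAW r3
[6] i7  bne  -- tail

ISSUED = 2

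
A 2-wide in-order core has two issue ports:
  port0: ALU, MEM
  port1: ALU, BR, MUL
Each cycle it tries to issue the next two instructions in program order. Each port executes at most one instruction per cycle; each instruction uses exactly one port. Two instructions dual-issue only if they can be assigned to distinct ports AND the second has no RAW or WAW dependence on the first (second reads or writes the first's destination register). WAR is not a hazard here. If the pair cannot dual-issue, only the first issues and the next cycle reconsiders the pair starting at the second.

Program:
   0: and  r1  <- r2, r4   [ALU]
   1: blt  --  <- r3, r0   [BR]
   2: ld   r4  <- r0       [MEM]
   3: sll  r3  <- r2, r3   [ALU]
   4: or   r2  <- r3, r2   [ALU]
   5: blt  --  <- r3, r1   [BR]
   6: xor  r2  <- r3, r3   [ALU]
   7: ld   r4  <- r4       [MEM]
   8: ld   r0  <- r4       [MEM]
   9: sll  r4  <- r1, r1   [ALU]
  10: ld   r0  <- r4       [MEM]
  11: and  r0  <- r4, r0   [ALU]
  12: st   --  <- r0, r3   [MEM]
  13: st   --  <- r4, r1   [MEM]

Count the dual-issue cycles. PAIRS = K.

PAIRS = 5

#0 head=0: and/blt i0,i1 pair
#1 head=2: ld/sll i2,i3 pair
#2 head=4: or/blt i4,i5 pair
#3 head=6: xor/ld i6,i7 pair
#4 head=8: ld/sll i8,i9 pair
#5 head=10: ld i10 RAW+WAW r0
#6 head=11: and i11 RAW r0
#7 head=12: st i12 no-port MEM/MEM
#8 head=13: st i13 tail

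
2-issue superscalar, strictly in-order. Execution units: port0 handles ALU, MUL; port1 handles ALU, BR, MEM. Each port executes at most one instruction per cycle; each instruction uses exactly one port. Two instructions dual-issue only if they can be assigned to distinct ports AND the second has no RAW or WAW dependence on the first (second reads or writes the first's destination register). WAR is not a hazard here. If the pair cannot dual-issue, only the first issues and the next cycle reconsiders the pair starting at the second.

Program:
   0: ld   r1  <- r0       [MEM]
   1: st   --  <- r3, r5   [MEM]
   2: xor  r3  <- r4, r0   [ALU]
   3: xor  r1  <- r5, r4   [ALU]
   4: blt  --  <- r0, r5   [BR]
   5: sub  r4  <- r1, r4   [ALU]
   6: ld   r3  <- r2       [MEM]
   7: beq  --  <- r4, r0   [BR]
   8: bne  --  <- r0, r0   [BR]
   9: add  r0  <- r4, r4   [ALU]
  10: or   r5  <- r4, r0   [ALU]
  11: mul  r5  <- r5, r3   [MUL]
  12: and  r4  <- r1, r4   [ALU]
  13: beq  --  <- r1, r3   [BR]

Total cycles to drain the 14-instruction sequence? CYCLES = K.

CYCLES = 9

t=0 i0:ld ; no-port MEM/MEM
t=1 i1+i2:st;xor ; dual
t=2 i3+i4:xor;blt ; dual
t=3 i5+i6:sub;ld ; dual
t=4 i7:beq ; no-port BR/BR
t=5 i8+i9:bne;add ; dual
t=6 i10:or ; RAW+WAW r5
t=7 i11+i12:mul;and ; dual
t=8 i13:beq ; tail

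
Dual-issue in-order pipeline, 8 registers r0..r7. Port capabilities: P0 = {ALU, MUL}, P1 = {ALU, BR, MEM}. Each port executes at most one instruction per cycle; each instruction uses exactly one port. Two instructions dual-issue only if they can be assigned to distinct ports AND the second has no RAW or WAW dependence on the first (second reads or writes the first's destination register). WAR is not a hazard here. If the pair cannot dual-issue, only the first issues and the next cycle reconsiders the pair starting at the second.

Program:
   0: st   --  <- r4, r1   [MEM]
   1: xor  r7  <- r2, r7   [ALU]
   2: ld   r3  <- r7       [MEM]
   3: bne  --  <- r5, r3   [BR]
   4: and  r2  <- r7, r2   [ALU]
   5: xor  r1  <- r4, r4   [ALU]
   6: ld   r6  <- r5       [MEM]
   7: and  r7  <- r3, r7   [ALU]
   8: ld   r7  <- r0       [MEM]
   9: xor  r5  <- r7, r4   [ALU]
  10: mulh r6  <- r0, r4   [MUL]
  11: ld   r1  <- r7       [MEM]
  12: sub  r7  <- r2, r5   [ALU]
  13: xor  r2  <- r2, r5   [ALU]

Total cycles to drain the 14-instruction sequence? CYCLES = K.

CYCLES = 9

t=0 i0+i1:st.MEM xor.ALU ; 2-wide
t=1 i2:ld.MEM ; no-port MEM/BR
t=2 i3+i4:bne.BR and.ALU ; 2-wide
t=3 i5+i6:xor.ALU ld.MEM ; 2-wide
t=4 i7:and.ALU ; WAW r7
t=5 i8:ld.MEM ; RAW r7
t=6 i9+i10:xor.ALU mulh.MUL ; 2-wide
t=7 i11+i12:ld.MEM sub.ALU ; 2-wide
t=8 i13:xor.ALU ; tail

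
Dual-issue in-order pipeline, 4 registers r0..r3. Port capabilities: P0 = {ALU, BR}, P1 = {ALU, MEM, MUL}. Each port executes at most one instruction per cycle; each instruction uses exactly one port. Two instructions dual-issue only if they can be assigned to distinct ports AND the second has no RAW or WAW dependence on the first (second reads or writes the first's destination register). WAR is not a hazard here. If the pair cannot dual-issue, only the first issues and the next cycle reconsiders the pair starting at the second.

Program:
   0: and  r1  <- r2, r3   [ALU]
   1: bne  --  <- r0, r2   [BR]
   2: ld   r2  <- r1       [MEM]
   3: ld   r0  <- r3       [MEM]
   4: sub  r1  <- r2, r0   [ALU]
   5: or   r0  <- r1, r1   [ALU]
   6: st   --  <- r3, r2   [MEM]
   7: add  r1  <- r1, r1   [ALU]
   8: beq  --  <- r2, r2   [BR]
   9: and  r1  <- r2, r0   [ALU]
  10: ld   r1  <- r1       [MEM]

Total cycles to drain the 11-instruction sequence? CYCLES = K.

t=0 i0/i1:and/bne ; 2-wide
t=1 i2:ld ; no-port MEM/MEM
t=2 i3:ld ; RAW r0
t=3 i4:sub ; RAW r1
t=4 i5/i6:or/st ; 2-wide
t=5 i7/i8:add/beq ; 2-wide
t=6 i9:and ; RAW+WAW r1
t=7 i10:ld ; tail

CYCLES = 8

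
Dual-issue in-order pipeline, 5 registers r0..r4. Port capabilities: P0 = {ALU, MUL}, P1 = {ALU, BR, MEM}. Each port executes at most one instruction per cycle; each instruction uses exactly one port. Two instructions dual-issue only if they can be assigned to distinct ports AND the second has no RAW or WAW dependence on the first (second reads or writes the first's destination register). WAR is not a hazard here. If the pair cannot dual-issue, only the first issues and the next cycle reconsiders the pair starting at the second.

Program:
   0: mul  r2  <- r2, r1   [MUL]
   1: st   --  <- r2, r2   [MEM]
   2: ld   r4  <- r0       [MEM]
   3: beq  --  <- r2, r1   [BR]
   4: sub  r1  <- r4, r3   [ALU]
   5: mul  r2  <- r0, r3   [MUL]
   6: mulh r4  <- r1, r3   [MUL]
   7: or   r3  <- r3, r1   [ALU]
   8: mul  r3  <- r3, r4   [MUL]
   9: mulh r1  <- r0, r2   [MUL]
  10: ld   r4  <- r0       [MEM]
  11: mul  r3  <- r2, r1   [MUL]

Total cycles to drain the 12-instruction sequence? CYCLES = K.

CYCLES = 9

c0: i0 mul.MUL  RAW r2
c1: i1 st.MEM  no-port MEM/MEM
c2: i2 ld.MEM  no-port MEM/BR
c3: i3+i4 beq.BR/sub.ALU  pair
c4: i5 mul.MUL  no-port MUL/MUL
c5: i6+i7 mulh.MUL/or.ALU  pair
c6: i8 mul.MUL  no-port MUL/MUL
c7: i9+i10 mulh.MUL/ld.MEM  pair
c8: i11 mul.MUL  tail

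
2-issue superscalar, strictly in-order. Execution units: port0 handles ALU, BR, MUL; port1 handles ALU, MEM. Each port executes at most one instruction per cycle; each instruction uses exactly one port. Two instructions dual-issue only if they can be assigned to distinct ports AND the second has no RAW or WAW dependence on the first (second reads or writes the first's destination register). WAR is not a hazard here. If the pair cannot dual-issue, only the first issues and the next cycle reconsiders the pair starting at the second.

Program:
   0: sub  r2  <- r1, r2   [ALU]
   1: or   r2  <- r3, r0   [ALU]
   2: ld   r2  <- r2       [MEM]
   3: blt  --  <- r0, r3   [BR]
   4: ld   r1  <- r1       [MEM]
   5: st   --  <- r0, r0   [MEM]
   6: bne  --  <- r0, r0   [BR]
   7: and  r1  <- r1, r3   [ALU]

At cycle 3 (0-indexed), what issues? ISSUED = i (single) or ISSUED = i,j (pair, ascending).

ISSUED = 4

[0] i0  sub  -- WAW r2
[1] i1  or  -- RAW+WAW r2
[2] i2/i3  ld/blt  -- pair
[3] i4  ld  -- no-port MEM/MEM
[4] i5/i6  st/bne  -- pair
[5] i7  and  -- tail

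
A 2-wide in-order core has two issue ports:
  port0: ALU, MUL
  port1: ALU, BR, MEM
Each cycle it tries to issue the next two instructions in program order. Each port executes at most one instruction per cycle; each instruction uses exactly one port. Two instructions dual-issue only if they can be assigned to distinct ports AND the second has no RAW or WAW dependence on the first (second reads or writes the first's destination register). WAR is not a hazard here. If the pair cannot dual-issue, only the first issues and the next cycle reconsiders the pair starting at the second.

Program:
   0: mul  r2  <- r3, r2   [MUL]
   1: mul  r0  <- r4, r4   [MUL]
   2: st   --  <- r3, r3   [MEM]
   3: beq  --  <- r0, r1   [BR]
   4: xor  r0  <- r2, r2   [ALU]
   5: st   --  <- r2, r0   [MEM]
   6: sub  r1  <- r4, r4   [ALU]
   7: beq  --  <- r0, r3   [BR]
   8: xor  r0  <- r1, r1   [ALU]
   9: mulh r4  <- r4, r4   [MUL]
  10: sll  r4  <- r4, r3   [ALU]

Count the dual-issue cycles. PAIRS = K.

PAIRS = 4

0. mul.MUL @i0  | no-port MUL/MUL
1. mul.MUL st.MEM @i1,i2  | dual
2. beq.BR xor.ALU @i3,i4  | dual
3. st.MEM sub.ALU @i5,i6  | dual
4. beq.BR xor.ALU @i7,i8  | dual
5. mulh.MUL @i9  | RAW+WAW r4
6. sll.ALU @i10  | tail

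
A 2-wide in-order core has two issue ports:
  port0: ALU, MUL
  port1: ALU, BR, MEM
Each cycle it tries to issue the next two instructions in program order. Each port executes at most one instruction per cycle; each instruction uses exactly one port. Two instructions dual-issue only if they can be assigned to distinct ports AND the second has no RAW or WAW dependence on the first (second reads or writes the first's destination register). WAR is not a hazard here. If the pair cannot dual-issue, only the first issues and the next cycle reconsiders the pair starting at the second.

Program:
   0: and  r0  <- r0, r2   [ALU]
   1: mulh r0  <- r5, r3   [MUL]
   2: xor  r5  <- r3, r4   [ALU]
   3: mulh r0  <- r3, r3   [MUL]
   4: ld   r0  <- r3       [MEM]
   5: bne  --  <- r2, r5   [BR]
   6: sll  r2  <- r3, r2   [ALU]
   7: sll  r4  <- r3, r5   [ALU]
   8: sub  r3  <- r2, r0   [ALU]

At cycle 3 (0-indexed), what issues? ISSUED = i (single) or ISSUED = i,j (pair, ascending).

ISSUED = 4

c0: i0 and  WAW r0
c1: i1&i2 mulh+xor  dual
c2: i3 mulh  WAW r0
c3: i4 ld  no-port MEM/BR
c4: i5&i6 bne+sll  dual
c5: i7&i8 sll+sub  dual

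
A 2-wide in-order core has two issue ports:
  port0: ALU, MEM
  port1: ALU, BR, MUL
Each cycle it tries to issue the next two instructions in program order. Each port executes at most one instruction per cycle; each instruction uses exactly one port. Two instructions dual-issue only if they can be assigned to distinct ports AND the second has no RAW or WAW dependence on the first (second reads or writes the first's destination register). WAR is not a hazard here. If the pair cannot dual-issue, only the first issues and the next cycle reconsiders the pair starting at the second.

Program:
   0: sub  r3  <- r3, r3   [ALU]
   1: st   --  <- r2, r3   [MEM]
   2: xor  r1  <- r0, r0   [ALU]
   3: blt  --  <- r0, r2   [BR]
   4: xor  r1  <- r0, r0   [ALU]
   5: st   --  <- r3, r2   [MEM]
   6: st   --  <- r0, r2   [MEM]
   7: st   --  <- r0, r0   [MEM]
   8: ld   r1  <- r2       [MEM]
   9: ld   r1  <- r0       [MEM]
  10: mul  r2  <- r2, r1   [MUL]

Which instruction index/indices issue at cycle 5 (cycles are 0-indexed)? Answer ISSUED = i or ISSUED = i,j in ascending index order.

#0 head=0: sub.ALU i0 RAW r3
#1 head=1: st.MEM xor.ALU i1/i2 pair
#2 head=3: blt.BR xor.ALU i3/i4 pair
#3 head=5: st.MEM i5 no-port MEM/MEM
#4 head=6: st.MEM i6 no-port MEM/MEM
#5 head=7: st.MEM i7 no-port MEM/MEM
#6 head=8: ld.MEM i8 no-port MEM/MEM
#7 head=9: ld.MEM i9 RAW r1
#8 head=10: mul.MUL i10 tail

ISSUED = 7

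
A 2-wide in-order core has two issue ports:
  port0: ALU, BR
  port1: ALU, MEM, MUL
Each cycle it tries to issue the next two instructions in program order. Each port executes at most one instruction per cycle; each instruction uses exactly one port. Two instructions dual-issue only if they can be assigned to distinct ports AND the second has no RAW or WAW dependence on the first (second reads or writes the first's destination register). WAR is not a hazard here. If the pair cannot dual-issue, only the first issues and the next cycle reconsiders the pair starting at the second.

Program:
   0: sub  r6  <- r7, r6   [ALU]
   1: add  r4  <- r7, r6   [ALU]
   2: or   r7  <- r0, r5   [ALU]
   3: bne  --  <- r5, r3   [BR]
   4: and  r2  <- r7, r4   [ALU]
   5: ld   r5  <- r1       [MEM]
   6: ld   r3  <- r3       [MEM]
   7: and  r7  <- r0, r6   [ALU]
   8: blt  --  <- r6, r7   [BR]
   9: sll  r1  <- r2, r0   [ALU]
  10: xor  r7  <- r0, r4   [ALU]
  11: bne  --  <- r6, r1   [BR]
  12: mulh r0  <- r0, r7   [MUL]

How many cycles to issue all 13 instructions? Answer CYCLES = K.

CYCLES = 8

  cy0 -> i0 (sub) RAW r6
  cy1 -> i1+i2 (add or) pair
  cy2 -> i3+i4 (bne and) pair
  cy3 -> i5 (ld) no-port MEM/MEM
  cy4 -> i6+i7 (ld and) pair
  cy5 -> i8+i9 (blt sll) pair
  cy6 -> i10+i11 (xor bne) pair
  cy7 -> i12 (mulh) tail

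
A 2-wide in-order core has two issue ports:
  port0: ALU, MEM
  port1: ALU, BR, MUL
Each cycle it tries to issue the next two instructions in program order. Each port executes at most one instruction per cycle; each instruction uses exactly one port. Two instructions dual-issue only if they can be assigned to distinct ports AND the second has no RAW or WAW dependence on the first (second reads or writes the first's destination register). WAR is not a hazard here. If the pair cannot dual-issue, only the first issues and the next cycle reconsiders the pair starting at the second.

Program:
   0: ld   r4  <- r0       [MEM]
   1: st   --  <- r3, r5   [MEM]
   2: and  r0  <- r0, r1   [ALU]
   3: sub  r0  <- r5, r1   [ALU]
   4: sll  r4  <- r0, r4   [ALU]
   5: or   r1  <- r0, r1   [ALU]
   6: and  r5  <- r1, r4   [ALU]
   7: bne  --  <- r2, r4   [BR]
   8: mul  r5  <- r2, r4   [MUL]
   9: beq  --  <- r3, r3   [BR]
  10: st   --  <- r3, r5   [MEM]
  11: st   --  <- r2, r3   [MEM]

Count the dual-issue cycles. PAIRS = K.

PAIRS = 4

[0] i0  ld  -- no-port MEM/MEM
[1] i1+i2  st;and  -- 2-wide
[2] i3  sub  -- RAW r0
[3] i4+i5  sll;or  -- 2-wide
[4] i6+i7  and;bne  -- 2-wide
[5] i8  mul  -- no-port MUL/BR
[6] i9+i10  beq;st  -- 2-wide
[7] i11  st  -- tail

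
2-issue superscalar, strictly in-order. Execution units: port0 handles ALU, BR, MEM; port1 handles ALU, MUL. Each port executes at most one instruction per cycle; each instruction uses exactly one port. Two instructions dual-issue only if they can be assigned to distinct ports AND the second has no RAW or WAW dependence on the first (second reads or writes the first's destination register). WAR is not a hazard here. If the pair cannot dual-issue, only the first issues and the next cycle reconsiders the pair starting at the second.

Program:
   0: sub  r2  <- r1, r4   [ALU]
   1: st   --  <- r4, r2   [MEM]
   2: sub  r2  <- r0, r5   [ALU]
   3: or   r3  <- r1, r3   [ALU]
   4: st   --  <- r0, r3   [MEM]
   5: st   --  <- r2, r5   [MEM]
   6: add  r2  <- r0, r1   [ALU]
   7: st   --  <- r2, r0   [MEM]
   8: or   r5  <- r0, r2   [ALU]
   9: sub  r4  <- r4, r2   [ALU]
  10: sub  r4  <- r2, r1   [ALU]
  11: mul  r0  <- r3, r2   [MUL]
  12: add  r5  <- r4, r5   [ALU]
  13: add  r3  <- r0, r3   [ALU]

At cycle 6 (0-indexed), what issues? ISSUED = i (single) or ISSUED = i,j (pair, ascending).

ISSUED = 9

#0 head=0: sub i0 RAW r2
#1 head=1: st+sub i1,i2 dual
#2 head=3: or i3 RAW r3
#3 head=4: st i4 no-port MEM/MEM
#4 head=5: st+add i5,i6 dual
#5 head=7: st+or i7,i8 dual
#6 head=9: sub i9 WAW r4
#7 head=10: sub+mul i10,i11 dual
#8 head=12: add+add i12,i13 dual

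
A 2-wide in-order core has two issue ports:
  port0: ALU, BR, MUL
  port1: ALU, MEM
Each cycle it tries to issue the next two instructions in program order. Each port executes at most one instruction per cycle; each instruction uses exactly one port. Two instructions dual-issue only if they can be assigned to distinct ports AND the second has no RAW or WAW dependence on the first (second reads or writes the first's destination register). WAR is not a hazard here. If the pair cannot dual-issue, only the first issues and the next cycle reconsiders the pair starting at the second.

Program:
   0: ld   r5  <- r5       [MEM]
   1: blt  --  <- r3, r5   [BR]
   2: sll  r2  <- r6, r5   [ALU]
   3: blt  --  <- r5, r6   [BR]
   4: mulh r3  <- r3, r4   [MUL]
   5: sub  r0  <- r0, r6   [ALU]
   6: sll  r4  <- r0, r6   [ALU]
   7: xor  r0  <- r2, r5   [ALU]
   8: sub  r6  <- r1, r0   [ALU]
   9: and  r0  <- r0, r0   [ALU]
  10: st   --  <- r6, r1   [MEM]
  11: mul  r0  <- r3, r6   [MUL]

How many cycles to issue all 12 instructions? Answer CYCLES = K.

CYCLES = 7

t=0 i0:ld.MEM ; RAW r5
t=1 i1+i2:blt.BR+sll.ALU ; dual
t=2 i3:blt.BR ; no-port BR/MUL
t=3 i4+i5:mulh.MUL+sub.ALU ; dual
t=4 i6+i7:sll.ALU+xor.ALU ; dual
t=5 i8+i9:sub.ALU+and.ALU ; dual
t=6 i10+i11:st.MEM+mul.MUL ; dual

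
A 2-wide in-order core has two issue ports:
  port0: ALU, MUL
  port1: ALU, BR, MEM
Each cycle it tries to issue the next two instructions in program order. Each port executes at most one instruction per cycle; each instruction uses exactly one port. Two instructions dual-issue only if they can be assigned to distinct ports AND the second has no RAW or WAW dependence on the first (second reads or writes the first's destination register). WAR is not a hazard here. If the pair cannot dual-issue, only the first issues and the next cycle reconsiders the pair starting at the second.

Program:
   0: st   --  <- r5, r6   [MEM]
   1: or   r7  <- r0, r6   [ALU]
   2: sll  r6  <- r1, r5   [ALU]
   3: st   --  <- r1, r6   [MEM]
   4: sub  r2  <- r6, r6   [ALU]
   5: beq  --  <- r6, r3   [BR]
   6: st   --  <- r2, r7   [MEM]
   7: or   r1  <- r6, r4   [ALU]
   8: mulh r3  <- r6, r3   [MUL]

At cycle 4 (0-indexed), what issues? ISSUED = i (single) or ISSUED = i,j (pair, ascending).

c0: i0,i1 st/or  dual
c1: i2 sll  RAW r6
c2: i3,i4 st/sub  dual
c3: i5 beq  no-port BR/MEM
c4: i6,i7 st/or  dual
c5: i8 mulh  tail

ISSUED = 6,7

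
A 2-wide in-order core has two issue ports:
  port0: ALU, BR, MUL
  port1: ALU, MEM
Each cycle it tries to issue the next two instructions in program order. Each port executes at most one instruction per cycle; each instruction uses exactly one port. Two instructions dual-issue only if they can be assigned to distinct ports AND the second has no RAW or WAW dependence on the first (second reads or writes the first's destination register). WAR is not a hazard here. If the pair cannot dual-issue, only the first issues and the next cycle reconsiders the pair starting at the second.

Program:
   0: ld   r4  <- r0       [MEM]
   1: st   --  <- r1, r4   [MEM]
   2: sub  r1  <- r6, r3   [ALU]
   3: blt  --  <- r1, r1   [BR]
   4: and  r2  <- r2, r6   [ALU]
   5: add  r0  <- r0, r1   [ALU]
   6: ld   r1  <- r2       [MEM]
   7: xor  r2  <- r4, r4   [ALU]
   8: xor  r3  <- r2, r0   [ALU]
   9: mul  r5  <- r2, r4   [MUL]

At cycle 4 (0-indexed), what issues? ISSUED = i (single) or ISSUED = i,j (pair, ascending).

ISSUED = 7

#0 head=0: ld i0 no-port MEM/MEM
#1 head=1: st sub i1/i2 pair
#2 head=3: blt and i3/i4 pair
#3 head=5: add ld i5/i6 pair
#4 head=7: xor i7 RAW r2
#5 head=8: xor mul i8/i9 pair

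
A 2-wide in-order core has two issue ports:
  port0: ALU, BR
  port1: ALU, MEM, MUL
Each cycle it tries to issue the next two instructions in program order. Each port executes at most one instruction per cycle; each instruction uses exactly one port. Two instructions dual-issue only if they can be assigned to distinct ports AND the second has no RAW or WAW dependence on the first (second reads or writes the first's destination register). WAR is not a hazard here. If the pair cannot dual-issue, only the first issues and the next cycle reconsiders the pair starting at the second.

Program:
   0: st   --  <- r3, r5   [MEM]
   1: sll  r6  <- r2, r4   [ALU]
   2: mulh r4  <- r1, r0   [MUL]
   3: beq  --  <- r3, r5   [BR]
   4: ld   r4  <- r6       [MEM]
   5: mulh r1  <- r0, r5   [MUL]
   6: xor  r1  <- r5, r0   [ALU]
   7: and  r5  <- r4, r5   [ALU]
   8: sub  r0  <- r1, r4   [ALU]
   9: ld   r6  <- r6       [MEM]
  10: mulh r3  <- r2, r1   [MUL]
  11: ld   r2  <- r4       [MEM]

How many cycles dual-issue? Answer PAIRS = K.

PAIRS = 4

0. st.MEM;sll.ALU @i0&i1  | 2-wide
1. mulh.MUL;beq.BR @i2&i3  | 2-wide
2. ld.MEM @i4  | no-port MEM/MUL
3. mulh.MUL @i5  | WAW r1
4. xor.ALU;and.ALU @i6&i7  | 2-wide
5. sub.ALU;ld.MEM @i8&i9  | 2-wide
6. mulh.MUL @i10  | no-port MUL/MEM
7. ld.MEM @i11  | tail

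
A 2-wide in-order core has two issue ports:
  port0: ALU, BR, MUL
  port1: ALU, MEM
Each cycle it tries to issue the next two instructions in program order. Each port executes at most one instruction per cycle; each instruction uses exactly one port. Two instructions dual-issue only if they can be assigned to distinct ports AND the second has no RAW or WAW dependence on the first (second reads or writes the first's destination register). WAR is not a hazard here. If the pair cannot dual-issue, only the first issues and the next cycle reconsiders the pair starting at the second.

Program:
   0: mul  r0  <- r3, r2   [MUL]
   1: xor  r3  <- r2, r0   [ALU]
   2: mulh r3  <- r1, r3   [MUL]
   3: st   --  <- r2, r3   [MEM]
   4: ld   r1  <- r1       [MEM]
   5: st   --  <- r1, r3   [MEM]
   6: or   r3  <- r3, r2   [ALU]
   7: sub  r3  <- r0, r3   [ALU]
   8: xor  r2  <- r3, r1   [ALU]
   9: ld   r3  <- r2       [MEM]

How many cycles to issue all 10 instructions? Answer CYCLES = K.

CYCLES = 9

#0 head=0: mul.MUL i0 RAW r0
#1 head=1: xor.ALU i1 RAW+WAW r3
#2 head=2: mulh.MUL i2 RAW r3
#3 head=3: st.MEM i3 no-port MEM/MEM
#4 head=4: ld.MEM i4 no-port MEM/MEM
#5 head=5: st.MEM/or.ALU i5,i6 2-wide
#6 head=7: sub.ALU i7 RAW r3
#7 head=8: xor.ALU i8 RAW r2
#8 head=9: ld.MEM i9 tail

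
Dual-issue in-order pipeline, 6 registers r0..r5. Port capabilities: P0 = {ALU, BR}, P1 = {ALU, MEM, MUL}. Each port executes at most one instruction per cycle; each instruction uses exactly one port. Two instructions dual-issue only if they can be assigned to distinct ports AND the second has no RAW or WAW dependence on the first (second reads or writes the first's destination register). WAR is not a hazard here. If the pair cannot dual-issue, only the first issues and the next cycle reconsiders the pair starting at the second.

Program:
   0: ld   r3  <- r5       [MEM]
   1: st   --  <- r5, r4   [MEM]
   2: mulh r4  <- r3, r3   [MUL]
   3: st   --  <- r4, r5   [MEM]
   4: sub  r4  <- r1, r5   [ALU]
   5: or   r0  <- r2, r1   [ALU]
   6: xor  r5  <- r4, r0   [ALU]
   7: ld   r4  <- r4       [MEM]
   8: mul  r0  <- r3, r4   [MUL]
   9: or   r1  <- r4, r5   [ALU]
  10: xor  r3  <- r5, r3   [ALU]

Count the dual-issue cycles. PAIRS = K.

c0: i0 ld  no-port MEM/MEM
c1: i1 st  no-port MEM/MUL
c2: i2 mulh  no-port MUL/MEM
c3: i3+i4 st+sub  dual
c4: i5 or  RAW r0
c5: i6+i7 xor+ld  dual
c6: i8+i9 mul+or  dual
c7: i10 xor  tail

PAIRS = 3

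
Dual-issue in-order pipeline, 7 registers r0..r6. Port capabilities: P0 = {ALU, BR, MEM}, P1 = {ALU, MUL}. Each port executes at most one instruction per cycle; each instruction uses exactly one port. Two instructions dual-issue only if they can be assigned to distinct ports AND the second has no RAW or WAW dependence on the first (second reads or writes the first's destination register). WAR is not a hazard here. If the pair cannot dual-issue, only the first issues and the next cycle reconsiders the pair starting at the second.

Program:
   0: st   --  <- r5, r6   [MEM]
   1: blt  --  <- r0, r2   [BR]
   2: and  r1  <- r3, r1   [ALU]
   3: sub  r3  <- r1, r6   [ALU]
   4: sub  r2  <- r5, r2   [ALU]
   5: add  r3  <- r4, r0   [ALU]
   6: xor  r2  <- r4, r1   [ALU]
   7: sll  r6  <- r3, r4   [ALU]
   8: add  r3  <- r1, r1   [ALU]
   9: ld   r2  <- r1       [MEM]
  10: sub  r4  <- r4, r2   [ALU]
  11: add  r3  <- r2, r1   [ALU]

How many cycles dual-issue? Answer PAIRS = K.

PAIRS = 5

t=0 i0:st.MEM ; no-port MEM/BR
t=1 i1/i2:blt.BR/and.ALU ; pair
t=2 i3/i4:sub.ALU/sub.ALU ; pair
t=3 i5/i6:add.ALU/xor.ALU ; pair
t=4 i7/i8:sll.ALU/add.ALU ; pair
t=5 i9:ld.MEM ; RAW r2
t=6 i10/i11:sub.ALU/add.ALU ; pair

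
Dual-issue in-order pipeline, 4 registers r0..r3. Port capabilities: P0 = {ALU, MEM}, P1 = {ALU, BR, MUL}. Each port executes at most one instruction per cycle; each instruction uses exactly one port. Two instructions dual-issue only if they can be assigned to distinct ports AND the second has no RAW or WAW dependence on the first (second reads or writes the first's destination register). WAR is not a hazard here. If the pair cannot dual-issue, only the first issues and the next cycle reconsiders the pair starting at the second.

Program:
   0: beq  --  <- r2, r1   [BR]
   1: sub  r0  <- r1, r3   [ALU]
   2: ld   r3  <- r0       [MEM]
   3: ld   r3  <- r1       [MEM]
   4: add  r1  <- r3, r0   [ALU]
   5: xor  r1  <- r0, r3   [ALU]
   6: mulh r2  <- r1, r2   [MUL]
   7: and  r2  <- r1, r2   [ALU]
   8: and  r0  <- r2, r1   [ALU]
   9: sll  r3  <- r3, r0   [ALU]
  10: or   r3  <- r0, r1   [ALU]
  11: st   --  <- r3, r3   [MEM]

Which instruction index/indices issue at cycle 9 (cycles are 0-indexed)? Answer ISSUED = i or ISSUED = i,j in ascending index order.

c0: i0,i1 beq.BR;sub.ALU  pair
c1: i2 ld.MEM  no-port MEM/MEM
c2: i3 ld.MEM  RAW r3
c3: i4 add.ALU  WAW r1
c4: i5 xor.ALU  RAW r1
c5: i6 mulh.MUL  RAW+WAW r2
c6: i7 and.ALU  RAW r2
c7: i8 and.ALU  RAW r0
c8: i9 sll.ALU  WAW r3
c9: i10 or.ALU  RAW r3
c10: i11 st.MEM  tail

ISSUED = 10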